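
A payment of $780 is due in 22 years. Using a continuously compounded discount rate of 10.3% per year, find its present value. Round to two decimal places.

P = A·e^(−rt) = 780·e^(−2.266).
e^(−2.266) ≈ 0.103726256, so P ≈ 80.9065.

$80.91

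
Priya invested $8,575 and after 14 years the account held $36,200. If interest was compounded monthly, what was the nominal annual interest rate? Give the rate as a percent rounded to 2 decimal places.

(1 + r/12)^168 = 36,200/8,575 = 4.22157.
1 + r/12 = 4.22157^(1/168) ≈ 1.00861, so r/12 ≈ 0.00860952.
r ≈ 12·0.00860952 = 10.33142%.

10.33%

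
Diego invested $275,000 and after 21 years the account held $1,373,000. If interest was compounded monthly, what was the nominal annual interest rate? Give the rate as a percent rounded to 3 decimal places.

7.682%

(1 + r/12)^252 = 1,373,000/275,000 = 4.99273.
1 + r/12 = 4.99273^(1/252) ≈ 1.006401, so r/12 ≈ 0.00640128.
r ≈ 12·0.00640128 = 7.68154%.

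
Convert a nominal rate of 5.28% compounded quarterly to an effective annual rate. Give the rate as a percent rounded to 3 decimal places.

One year is 4 periods at 0.0132 each: (1 + 0.0132)^4 ≈ 1.053855.
EAR = 1.053855 − 1 ≈ 5.38547%.

5.385%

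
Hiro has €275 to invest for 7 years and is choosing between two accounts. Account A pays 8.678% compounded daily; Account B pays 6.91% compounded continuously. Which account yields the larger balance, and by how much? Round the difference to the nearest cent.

A: (1 + 0.08678/365)^2555 ≈ 1.8356301, so 275 × 1.8356301 ≈ 504.7983.
B: e^(0.0691·7) = e^0.4837 ≈ 1.62206495, so 275 × 1.62206495 ≈ 446.0679.
Difference ≈ 58.7304 in favor of A.

Account A, by €58.73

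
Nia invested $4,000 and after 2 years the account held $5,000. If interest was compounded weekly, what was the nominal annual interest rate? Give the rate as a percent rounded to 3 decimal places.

The 104-period growth factor is 5,000/4,000 = 1.25.
r/52 = 1.25^(1/104) − 1 ≈ 0.00214791, so r ≈ 52·0.00214791 = 11.16916%.

11.169%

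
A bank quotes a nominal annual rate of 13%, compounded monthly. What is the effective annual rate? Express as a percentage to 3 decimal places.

EAR = (1 + 13%/12)^12 − 1 = (1 + 0.0108333)^12 − 1.
(1 + 0.0108333)^12 ≈ 1.138032, so EAR ≈ 13.80325%.

13.803%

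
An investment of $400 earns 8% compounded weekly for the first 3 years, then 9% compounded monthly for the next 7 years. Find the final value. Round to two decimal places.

After 3 years at 8%: 400 × 1.27101472 ≈ 508.4059.
Then 7 years at 9%: 508.4059 × 1.87320196 ≈ 952.3469.

$952.35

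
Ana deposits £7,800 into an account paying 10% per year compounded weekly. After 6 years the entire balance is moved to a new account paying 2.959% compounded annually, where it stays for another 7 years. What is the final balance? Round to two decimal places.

£17,420.93

Phase 1: 7,800·(1 + 0.1/52)^312 ≈ 14,204.3400.
Phase 2: 14,204.3400·(1 + 0.02959)^7 ≈ 17,420.9273.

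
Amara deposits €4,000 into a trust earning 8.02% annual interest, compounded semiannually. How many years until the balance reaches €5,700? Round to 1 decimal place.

(1 + 0.0401)^(2t) = 5,700/4,000 = 1.425.
2t·ln(1 + 0.0401) = ln(1.425); 2t = 0.35417/0.0393169 ≈ 9.0081.
t ≈ 4.5041 years.

4.5 years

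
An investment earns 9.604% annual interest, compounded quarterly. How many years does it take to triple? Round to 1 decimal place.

11.6 years

(1 + 0.02401)^(4t) = 3.
4t = ln 3 / ln(1 + 0.02401) ≈ 1.0986/0.0237263 ≈ 46.3036.
t ≈ 11.5759.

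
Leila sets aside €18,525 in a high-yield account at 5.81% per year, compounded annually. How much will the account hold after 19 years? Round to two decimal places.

Growth factor = (1 + 0.0581)^19 ≈ 2.9242033705.
A ≈ 18,525 × 2.9242033705 ≈ 54,170.8674.

€54,170.87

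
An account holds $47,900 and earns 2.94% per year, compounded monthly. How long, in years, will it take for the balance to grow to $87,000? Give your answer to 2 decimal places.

20.32 years

(1 + 0.00245)^(12t) = 87,000/47,900 = 1.8163.
12t·ln(1 + 0.00245) = ln(1.8163); 12t = 0.59679/0.002447 ≈ 243.8871.
t ≈ 20.3239 years.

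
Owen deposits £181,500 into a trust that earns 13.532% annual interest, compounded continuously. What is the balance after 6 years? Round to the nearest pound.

A = P·e^(rt) = 181,500·e^(0.13532·6) = 181,500·e^0.81192.
e^0.81192 ≈ 2.25222811601, so A ≈ 408,779.4031.

£408,779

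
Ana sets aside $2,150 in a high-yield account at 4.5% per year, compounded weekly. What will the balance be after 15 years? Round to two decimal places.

Periodic rate = 4.5%/52 = 0.000865385; periods = 52·15 = 780.
A = 2,150·(1 + 0.045/52)^780 ≈ 2,150·1.963459761 ≈ 4,221.4385.

$4,221.44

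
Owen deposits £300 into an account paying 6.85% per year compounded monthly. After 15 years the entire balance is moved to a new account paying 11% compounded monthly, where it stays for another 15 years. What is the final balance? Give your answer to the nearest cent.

After 15 years at 6.85%: 300 × 2.785920826 ≈ 835.7762.
Then 15 years at 11%: 835.7762 × 5.167987769 ≈ 4,319.2814.

£4,319.28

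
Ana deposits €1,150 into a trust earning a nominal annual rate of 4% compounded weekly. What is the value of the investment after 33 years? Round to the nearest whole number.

€4,303

Growth factor = (1 + 0.04/52)^1716 ≈ 3.741522327.
A ≈ 1,150 × 3.741522327 ≈ 4,302.7507.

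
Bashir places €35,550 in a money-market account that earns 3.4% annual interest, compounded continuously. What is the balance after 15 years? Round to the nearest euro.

A = P·e^(rt) = 35,550·e^(0.034·15) = 35,550·e^0.51.
e^0.51 ≈ 1.6652911949, so A ≈ 59,201.1020.

€59,201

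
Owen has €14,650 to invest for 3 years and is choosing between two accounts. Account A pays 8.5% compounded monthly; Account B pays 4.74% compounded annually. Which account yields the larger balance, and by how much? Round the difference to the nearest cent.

Account A, by €2,054.74

A: (1 + 0.085/12)^36 ≈ 1.2893021683, so 14,650 × 1.2893021683 ≈ 18,888.2768.
B: (1 + 0.0474)^3 ≈ 1.1490467764, so 14,650 × 1.1490467764 ≈ 16,833.5353.
Difference ≈ 2,054.7415 in favor of A.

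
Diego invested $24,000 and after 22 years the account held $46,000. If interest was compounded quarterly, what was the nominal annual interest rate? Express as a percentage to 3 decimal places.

(1 + r/4)^88 = 46,000/24,000 = 1.91667.
1 + r/4 = 1.91667^(1/88) ≈ 1.00742, so r/4 ≈ 0.00742044.
r ≈ 4·0.00742044 = 2.96817%.

2.968%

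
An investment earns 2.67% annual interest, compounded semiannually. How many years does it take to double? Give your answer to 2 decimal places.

(1 + 0.01335)^(2t) = 2.
2t = ln 2 / ln(1 + 0.01335) ≈ 0.69315/0.0132617 ≈ 52.2669.
t ≈ 26.1335.

26.13 years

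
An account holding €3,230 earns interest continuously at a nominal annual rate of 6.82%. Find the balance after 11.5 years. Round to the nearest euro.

€7,077

A = P·e^(rt) = 3,230·e^(0.0682·11.5) = 3,230·e^0.7843.
e^0.7843 ≈ 2.190872793, so A ≈ 7,076.5191.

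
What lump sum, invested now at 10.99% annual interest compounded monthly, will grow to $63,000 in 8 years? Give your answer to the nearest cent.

$26,257.10

Periodic rate = 10.99%/12 = 0.00915833; 96 periods.
P = 63,000/(1 + 0.1099/12)^96 ≈ 63,000/2.3993513021 ≈ 26,257.0971.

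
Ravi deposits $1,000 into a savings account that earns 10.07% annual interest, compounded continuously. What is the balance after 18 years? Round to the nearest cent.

A = P·e^(rt) = 1,000·e^(0.1007·18) = 1,000·e^1.8126.
e^1.8126 ≈ 6.126355267, so A ≈ 6,126.3553.

$6,126.36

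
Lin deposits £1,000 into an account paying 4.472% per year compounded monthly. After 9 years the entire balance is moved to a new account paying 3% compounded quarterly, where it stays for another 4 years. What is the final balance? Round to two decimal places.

£1,684.19

Phase 1: 1,000·(1 + 0.04472/12)^108 ≈ 1,494.4106.
Phase 2: 1,494.4106·(1 + 0.0075)^16 ≈ 1,684.1890.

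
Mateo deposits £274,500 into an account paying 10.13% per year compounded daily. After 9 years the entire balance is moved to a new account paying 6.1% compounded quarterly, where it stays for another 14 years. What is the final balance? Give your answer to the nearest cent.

£1,594,122.13

After 9 years at 10.13%: 274,500 × 2.488234715405 ≈ 683,020.4294.
Then 14 years at 6.1%: 683,020.4294 × 2.333930379813 ≈ 1,594,122.1302.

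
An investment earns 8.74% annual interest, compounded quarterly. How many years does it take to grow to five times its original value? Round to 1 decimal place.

(1 + 0.02185)^(4t) = 5.
4t = ln 5 / ln(1 + 0.02185) ≈ 1.6094/0.0216147 ≈ 74.4603.
t ≈ 18.6151.

18.6 years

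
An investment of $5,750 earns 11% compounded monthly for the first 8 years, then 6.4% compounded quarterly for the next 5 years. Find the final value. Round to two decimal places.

$18,966.19

After 8 years at 11%: 5,750 × 2.4012541097 ≈ 13,807.2111.
Then 5 years at 6.4%: 13,807.2111 × 1.3736438907 ≈ 18,966.1912.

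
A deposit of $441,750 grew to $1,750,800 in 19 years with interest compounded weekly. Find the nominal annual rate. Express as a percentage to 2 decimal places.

7.25%

(1 + r/52)^988 = 1,750,800/441,750 = 3.96333.
1 + r/52 = 3.96333^(1/988) ≈ 1.001395, so r/52 ≈ 0.00139478.
r ≈ 52·0.00139478 = 7.25286%.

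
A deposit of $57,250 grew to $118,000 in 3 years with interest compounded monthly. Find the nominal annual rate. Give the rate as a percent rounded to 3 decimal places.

The 36-period growth factor is 118,000/57,250 = 2.06114.
r/12 = 2.06114^(1/36) − 1 ≈ 0.0202936, so r ≈ 12·0.0202936 = 24.35237%.

24.352%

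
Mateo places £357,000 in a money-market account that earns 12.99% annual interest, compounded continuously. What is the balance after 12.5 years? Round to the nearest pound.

£1,810,731

A = P·e^(rt) = 357,000·e^(0.1299·12.5) = 357,000·e^1.62375.
e^1.62375 ≈ 5.072074979246, so A ≈ 1,810,730.7676.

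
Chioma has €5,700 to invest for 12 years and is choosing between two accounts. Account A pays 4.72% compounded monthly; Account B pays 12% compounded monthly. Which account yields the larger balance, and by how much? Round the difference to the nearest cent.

A: (1 + 0.0472/12)^144 ≈ 1.7599563232, so 5,700 × 1.7599563232 ≈ 10,031.7510.
B: (1 + 0.01)^144 ≈ 4.1906155936, so 5,700 × 4.1906155936 ≈ 23,886.5089.
Difference ≈ 13,854.7578 in favor of B.

Account B, by €13,854.76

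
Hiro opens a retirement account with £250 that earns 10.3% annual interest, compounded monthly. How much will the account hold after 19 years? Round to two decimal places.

£1,754.80

Growth factor = (1 + 0.103/12)^228 ≈ 7.01919796.
A ≈ 250 × 7.01919796 ≈ 1,754.7995.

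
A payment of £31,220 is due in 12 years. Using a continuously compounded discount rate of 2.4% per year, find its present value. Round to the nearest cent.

£23,407.56

P = A·e^(−rt) = 31,220·e^(−0.288).
e^(−0.288) ≈ 0.74976159224, so P ≈ 23,407.5569.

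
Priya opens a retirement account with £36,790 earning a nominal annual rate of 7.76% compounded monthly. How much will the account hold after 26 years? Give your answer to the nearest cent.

£274,878.86

Growth factor = (1 + 0.0776/12)^312 ≈ 7.47156449888.
A ≈ 36,790 × 7.47156449888 ≈ 274,878.8579.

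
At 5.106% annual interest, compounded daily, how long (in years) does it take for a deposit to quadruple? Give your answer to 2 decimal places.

27.15 years

(1 + 0.00013989)^(365t) = 4.
365t = ln 4 / ln(1 + 0.00013989) ≈ 1.3863/0.000139881 ≈ 9910.5529.
t ≈ 27.1522.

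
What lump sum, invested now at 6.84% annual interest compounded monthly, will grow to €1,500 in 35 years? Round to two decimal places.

€137.83

Growth factor = (1 + 0.0057)^420 ≈ 10.88301064.
P = 1,500/10.88301064 ≈ 137.8295.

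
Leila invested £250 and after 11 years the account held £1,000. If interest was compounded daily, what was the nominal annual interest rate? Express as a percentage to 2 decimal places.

12.60%

The 4015-period growth factor is 1,000/250 = 4.
r/365 = 4^(1/4015) − 1 ≈ 0.000345338, so r ≈ 365·0.000345338 = 12.60485%.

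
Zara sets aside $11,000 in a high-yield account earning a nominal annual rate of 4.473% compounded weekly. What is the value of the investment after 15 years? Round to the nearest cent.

Growth factor = (1 + 0.04473/52)^780 ≈ 1.9555306569.
A ≈ 11,000 × 1.9555306569 ≈ 21,510.8372.

$21,510.84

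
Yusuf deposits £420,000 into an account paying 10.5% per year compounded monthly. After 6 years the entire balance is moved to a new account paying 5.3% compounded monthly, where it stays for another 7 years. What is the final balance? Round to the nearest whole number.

Phase 1: 420,000·(1 + 0.00875)^72 ≈ 786,438.4290.
Phase 2: 786,438.4290·(1 + 0.053/12)^84 ≈ 1,138,762.6388.

£1,138,763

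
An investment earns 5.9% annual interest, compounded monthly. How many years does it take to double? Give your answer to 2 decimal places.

11.78 years

(1 + 0.00491667)^(12t) = 2.
12t = ln 2 / ln(1 + 0.00491667) ≈ 0.69315/0.00490462 ≈ 141.3254.
t ≈ 11.7771.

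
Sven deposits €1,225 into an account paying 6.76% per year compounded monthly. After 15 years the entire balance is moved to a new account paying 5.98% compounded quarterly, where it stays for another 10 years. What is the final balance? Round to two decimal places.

€6,096.22

Phase 1: 1,225·(1 + 0.0676/12)^180 ≈ 3,367.2468.
Phase 2: 3,367.2468·(1 + 0.01495)^40 ≈ 6,096.2232.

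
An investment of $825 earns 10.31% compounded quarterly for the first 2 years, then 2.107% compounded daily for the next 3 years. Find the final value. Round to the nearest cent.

Phase 1: 825·(1 + 0.025775)^8 ≈ 1,011.2786.
Phase 2: 1,011.2786·(1 + 0.02107/365)^1095 ≈ 1,077.2631.

$1,077.26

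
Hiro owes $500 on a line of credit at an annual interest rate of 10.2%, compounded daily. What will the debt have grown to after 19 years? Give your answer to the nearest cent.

Periodic rate = 10.2%/365 = 0.000279452; periods = 365·19 = 6935.
A = 500·(1 + 0.102/365)^6935 ≈ 500·6.942967393 ≈ 3,471.4837.

$3,471.48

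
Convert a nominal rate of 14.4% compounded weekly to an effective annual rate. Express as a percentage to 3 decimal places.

15.465%

One year is 52 periods at 0.00276923 each: (1 + 0.00276923)^52 ≈ 1.154654.
EAR = 1.154654 − 1 ≈ 15.46543%.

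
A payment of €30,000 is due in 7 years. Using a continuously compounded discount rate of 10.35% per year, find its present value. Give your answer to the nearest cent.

P = A·e^(−rt) = 30,000·e^(−0.7245).
e^(−0.7245) ≈ 0.48456679179, so P ≈ 14,537.0038.

€14,537.00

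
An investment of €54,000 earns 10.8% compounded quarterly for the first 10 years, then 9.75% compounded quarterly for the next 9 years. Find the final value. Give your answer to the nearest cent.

Phase 1: 54,000·(1 + 0.027)^40 ≈ 156,751.4272.
Phase 2: 156,751.4272·(1 + 0.024375)^36 ≈ 373,022.0089.

€373,022.01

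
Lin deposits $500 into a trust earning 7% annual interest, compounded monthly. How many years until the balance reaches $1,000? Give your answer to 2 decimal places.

(1 + 0.00583333)^(12t) = 1,000/500 = 2.
12t·ln(1 + 0.00583333) = ln(2); 12t = 0.69315/0.00581639 ≈ 119.1715.
t ≈ 9.9310 years.

9.93 years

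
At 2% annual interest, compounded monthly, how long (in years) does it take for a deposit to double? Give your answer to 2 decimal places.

34.69 years

(1 + 0.00166667)^(12t) = 2.
12t = ln 2 / ln(1 + 0.00166667) ≈ 0.69315/0.00166528 ≈ 416.2348.
t ≈ 34.6862.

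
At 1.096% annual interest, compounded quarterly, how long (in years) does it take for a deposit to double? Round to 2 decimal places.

(1 + 0.00274)^(4t) = 2.
4t = ln 2 / ln(1 + 0.00274) ≈ 0.69315/0.00273625 ≈ 253.3198.
t ≈ 63.3300.

63.33 years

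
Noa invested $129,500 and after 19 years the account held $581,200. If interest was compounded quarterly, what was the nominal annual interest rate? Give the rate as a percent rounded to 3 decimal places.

7.981%

The 76-period growth factor is 581,200/129,500 = 4.48803.
r/4 = 4.48803^(1/76) − 1 ≈ 0.0199519, so r ≈ 4·0.0199519 = 7.98075%.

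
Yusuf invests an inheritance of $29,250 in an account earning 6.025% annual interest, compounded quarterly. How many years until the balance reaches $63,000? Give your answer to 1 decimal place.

We need (1 + 0.0150625)^(4t) = 2.1538, so 4t = ln 2.1538 / ln 1.015062 ≈ 51.3208.
t ≈ 51.3208/4 = 12.8302 years.

12.8 years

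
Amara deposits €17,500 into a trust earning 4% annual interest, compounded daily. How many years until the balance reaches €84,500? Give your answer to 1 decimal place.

39.4 years

(1 + 0.000109589)^(365t) = 84,500/17,500 = 4.8286.
365t·ln(1 + 0.000109589) = ln(4.8286); 365t = 1.5746/0.000109583 ≈ 14368.5620.
t ≈ 39.3659 years.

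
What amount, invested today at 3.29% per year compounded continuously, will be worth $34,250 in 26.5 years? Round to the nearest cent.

P = A·e^(−rt) = 34,250·e^(−0.87185).
e^(−0.87185) ≈ 0.41817720537, so P ≈ 14,322.5693.

$14,322.57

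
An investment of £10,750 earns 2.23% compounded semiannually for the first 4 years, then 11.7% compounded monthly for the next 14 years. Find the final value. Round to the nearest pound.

Phase 1: 10,750·(1 + 0.01115)^8 ≈ 11,747.1673.
Phase 2: 11,747.1673·(1 + 0.00975)^168 ≈ 59,960.0441.

£59,960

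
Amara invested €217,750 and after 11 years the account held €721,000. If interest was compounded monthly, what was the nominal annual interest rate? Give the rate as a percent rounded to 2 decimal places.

10.93%

(1 + r/12)^132 = 721,000/217,750 = 3.31114.
1 + r/12 = 3.31114^(1/132) ≈ 1.009112, so r/12 ≈ 0.00911165.
r ≈ 12·0.00911165 = 10.93398%.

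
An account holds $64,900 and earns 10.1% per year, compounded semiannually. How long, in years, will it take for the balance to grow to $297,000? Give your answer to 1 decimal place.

(1 + 0.0505)^(2t) = 297,000/64,900 = 4.5763.
2t·ln(1 + 0.0505) = ln(4.5763); 2t = 1.5209/0.0492662 ≈ 30.8707.
t ≈ 15.4354 years.

15.4 years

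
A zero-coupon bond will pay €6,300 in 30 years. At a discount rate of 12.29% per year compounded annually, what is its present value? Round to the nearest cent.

Annual rate = 12.29% = 0.1229; 30 periods.
P = 6,300/(1 + 0.1229)^30 ≈ 6,300/32.3766906 ≈ 194.5844.

€194.58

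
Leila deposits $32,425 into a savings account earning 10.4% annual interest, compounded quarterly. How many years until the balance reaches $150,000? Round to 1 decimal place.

14.9 years

(1 + 0.026)^(4t) = 150,000/32,425 = 4.6261.
4t·ln(1 + 0.026) = ln(4.6261); 4t = 1.5317/0.0256677 ≈ 59.6743.
t ≈ 14.9186 years.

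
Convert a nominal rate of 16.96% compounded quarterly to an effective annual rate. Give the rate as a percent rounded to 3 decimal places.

EAR = (1 + 16.96%/4)^4 − 1 = (1 + 0.0424)^4 − 1.
(1 + 0.0424)^4 ≈ 1.180695, so EAR ≈ 18.06947%.

18.069%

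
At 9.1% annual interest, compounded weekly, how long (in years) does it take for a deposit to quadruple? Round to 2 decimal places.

(1 + 0.00175)^(52t) = 4.
52t = ln 4 / ln(1 + 0.00175) ≈ 1.3863/0.00174847 ≈ 792.8612.
t ≈ 15.2473.

15.25 years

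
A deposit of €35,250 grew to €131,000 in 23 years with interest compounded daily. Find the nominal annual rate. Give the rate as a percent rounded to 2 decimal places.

The 8395-period growth factor is 131,000/35,250 = 3.71631.
r/365 = 3.71631^(1/8395) − 1 ≈ 0.000156383, so r ≈ 365·0.000156383 = 5.70798%.

5.71%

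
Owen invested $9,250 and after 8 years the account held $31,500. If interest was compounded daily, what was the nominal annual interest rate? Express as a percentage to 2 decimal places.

The 2920-period growth factor is 31,500/9,250 = 3.40541.
r/365 = 3.40541^(1/2920) − 1 ≈ 0.000419733, so r ≈ 365·0.000419733 = 15.32026%.

15.32%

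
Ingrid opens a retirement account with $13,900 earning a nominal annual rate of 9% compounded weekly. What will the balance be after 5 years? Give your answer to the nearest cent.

$21,791.06

Periodic rate = 9%/52 = 0.00173077; periods = 52·5 = 260.
A = 13,900·(1 + 0.09/52)^260 ≈ 13,900·1.5677022709 ≈ 21,791.0616.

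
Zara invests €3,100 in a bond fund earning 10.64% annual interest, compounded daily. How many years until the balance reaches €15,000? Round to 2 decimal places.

(1 + 0.000291507)^(365t) = 15,000/3,100 = 4.8387.
365t·ln(1 + 0.000291507) = ln(4.8387); 365t = 1.5766/0.000291464 ≈ 5409.4025.
t ≈ 14.8203 years.

14.82 years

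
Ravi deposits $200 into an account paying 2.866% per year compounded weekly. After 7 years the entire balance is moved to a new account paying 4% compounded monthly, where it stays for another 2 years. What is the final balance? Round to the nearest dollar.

Phase 1: 200·(1 + 0.02866/52)^364 ≈ 244.4185.
Phase 2: 244.4185·(1 + 0.04/12)^24 ≈ 264.7402.

$265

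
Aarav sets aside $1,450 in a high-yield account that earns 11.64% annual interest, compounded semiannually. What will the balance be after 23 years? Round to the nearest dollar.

$19,565

Periodic rate = 11.64%/2 = 0.0582; periods = 2·23 = 46.
A = 1,450·(1 + 0.0582)^46 ≈ 1,450·13.493258204 ≈ 19,565.2244.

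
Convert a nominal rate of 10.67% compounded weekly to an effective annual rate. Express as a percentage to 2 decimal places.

11.25%

EAR = (1 + 10.67%/52)^52 − 1 = (1 + 0.00205192)^52 − 1.
(1 + 0.00205192)^52 ≈ 1.112479, so EAR ≈ 11.24788%.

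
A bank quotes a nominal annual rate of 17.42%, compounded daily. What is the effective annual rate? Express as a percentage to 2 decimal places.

19.02%

One year is 365 periods at 0.00047726 each: (1 + 0.00047726)^365 ≈ 1.190244.
EAR = 1.190244 − 1 ≈ 19.02441%.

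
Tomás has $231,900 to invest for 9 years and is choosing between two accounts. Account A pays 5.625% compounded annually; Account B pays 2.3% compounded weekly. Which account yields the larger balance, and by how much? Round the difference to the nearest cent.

Account A, by $94,270.89

A: (1 + 0.05625)^9 ≈ 1.63644154894, so 231,900 × 1.63644154894 ≈ 379,490.7952.
B: (1 + 0.023/52)^468 ≈ 1.22992628248, so 231,900 × 1.22992628248 ≈ 285,219.9049.
Difference ≈ 94,270.8903 in favor of A.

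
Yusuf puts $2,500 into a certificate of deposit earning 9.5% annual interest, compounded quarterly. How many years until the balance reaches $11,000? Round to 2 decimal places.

15.78 years

(1 + 0.02375)^(4t) = 11,000/2,500 = 4.4.
4t·ln(1 + 0.02375) = ln(4.4); 4t = 1.4816/0.0234724 ≈ 63.1213.
t ≈ 15.7803 years.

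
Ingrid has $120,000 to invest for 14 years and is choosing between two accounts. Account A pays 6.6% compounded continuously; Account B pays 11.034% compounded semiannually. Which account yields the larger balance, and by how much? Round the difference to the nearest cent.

Account A growth factor: e^(0.066·14) = e^0.924 ≈ 2.51934765261; balance ≈ 302,321.7183.
Account B growth factor: (1 + 0.05517)^28 ≈ 4.49809043461; balance ≈ 539,770.8522.
Account B is larger by 237,449.1338.

Account B, by $237,449.13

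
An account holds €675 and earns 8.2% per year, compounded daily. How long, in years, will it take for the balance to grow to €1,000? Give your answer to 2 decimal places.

(1 + 0.000224658)^(365t) = 1,000/675 = 1.4815.
365t·ln(1 + 0.000224658) = ln(1.4815); 365t = 0.39304/0.000224632 ≈ 1749.7154.
t ≈ 4.7937 years.

4.79 years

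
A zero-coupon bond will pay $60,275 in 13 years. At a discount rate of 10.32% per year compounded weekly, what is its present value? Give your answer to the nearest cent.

Periodic rate = 10.32%/52 = 0.00198462; 676 periods.
P = 60,275/(1 + 0.1032/52)^676 ≈ 60,275/3.8200766153 ≈ 15,778.4794.

$15,778.48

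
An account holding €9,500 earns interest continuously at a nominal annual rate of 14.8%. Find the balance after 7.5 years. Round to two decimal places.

A = P·e^(rt) = 9,500·e^(0.148·7.5) = 9,500·e^1.11.
e^1.11 ≈ 3.0343583944, so A ≈ 28,826.4047.

€28,826.40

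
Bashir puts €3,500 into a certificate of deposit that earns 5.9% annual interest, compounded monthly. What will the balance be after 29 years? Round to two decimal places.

€19,289.68

Growth factor = (1 + 0.059/12)^348 ≈ 5.5113385684.
A ≈ 3,500 × 5.5113385684 ≈ 19,289.6850.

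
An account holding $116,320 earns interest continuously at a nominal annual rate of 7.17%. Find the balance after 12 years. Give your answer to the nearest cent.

A = P·e^(rt) = 116,320·e^(0.0717·12) = 116,320·e^0.8604.
e^0.8604 ≈ 2.36410614706, so A ≈ 274,992.8270.

$274,992.83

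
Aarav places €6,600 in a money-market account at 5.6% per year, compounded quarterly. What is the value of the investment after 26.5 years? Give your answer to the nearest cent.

Growth factor = (1 + 0.014)^106 ≈ 4.365391814.
A ≈ 6,600 × 4.365391814 ≈ 28,811.5860.

€28,811.59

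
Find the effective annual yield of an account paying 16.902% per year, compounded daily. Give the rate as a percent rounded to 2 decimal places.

18.41%

EAR = (1 + 16.902%/365)^365 − 1 = (1 + 0.000463068)^365 − 1.
(1 + 0.000463068)^365 ≈ 1.184097, so EAR ≈ 18.40975%.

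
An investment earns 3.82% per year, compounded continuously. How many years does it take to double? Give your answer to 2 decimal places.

e^(0.0382t) = 2, so 0.0382t = ln 2 ≈ 0.69315.
t ≈ 0.69315/0.0382 ≈ 18.1452.

18.15 years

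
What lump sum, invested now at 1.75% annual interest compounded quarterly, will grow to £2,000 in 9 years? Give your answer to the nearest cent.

Growth factor = (1 + 0.004375)^36 ≈ 1.170178698.
P = 2,000/1.170178698 ≈ 1,709.1407.

£1,709.14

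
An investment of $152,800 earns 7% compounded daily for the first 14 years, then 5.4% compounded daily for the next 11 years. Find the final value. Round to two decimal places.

$737,297.87

Phase 1: 152,800·(1 + 0.07/365)^5110 ≈ 407,090.6615.
Phase 2: 407,090.6615·(1 + 0.054/365)^4015 ≈ 737,297.8734.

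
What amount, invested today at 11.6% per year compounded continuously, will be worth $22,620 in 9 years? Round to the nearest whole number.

$7,963

P = A·e^(−rt) = 22,620·e^(−1.044).
e^(−1.044) ≈ 0.3520436871, so P ≈ 7,963.2282.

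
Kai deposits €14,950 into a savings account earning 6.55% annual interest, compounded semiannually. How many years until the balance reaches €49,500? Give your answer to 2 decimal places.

18.58 years

(1 + 0.03275)^(2t) = 49,500/14,950 = 3.311.
2t·ln(1 + 0.03275) = ln(3.311); 2t = 1.1973/0.0322251 ≈ 37.1530.
t ≈ 18.5765 years.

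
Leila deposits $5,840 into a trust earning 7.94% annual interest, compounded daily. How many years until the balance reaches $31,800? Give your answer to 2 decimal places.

21.35 years

(1 + 0.000217534)^(365t) = 31,800/5,840 = 5.4452.
365t·ln(1 + 0.000217534) = ln(5.4452); 365t = 1.6947/0.000217511 ≈ 7791.5080.
t ≈ 21.3466 years.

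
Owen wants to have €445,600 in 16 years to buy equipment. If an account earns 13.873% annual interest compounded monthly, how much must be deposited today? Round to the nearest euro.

Periodic rate = 13.873%/12 = 0.0115608; 192 periods.
P = 445,600/(1 + 0.13873/12)^192 ≈ 445,600/9.08793185885 ≈ 49,032.0578.

€49,032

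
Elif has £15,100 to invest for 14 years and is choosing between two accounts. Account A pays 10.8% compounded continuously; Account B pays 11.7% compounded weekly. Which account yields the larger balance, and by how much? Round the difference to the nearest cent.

Account A growth factor: e^(0.108·14) = e^1.512 ≈ 4.5357933154; balance ≈ 68,490.4791.
Account B growth factor: (1 + 0.00225)^728 ≈ 5.1354116694; balance ≈ 77,544.7162.
Account B is larger by 9,054.2371.

Account B, by £9,054.24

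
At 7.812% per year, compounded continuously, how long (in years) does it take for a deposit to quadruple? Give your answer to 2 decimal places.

e^(0.07812t) = 4, so 0.07812t = ln 4 ≈ 1.3863.
t ≈ 1.3863/0.07812 ≈ 17.7457.

17.75 years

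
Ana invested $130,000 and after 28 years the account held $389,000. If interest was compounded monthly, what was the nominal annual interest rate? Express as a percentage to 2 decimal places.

The 336-period growth factor is 389,000/130,000 = 2.99231.
r/12 = 2.99231^(1/336) − 1 ≈ 0.00326736, so r ≈ 12·0.00326736 = 3.92084%.

3.92%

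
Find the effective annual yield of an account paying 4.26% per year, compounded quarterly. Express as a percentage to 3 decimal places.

4.329%

EAR = (1 + 4.26%/4)^4 − 1 = (1 + 0.01065)^4 − 1.
(1 + 0.01065)^4 ≈ 1.043285, so EAR ≈ 4.32854%.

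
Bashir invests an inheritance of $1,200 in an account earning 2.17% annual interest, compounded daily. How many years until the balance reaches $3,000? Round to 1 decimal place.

We need (1 + 0.0000594521)^(365t) = 2.5, so 365t = ln 2.5 / ln 1.000059 ≈ 15412.7216.
t ≈ 15412.7216/365 = 42.2266 years.

42.2 years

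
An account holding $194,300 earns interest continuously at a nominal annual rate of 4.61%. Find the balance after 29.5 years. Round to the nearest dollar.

$756,993

A = P·e^(rt) = 194,300·e^(0.0461·29.5) = 194,300·e^1.35995.
e^1.35995 ≈ 3.895998497, so A ≈ 756,992.5080.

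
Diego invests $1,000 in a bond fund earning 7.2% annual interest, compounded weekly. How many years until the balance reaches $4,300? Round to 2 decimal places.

We need (1 + 0.00138462)^(52t) = 4.3, so 52t = ln 4.3 / ln 1.001385 ≈ 1054.1733.
t ≈ 1054.1733/52 = 20.2726 years.

20.27 years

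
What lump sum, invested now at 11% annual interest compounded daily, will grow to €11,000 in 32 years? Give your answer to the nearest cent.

Periodic rate = 11%/365 = 0.00030137; 11680 periods.
P = 11,000/(1 + 0.11/365)^11680 ≈ 11,000/33.766517182 ≈ 325.7665.

€325.77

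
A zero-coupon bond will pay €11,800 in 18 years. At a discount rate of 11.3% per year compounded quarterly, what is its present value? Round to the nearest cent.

€1,587.72

Growth factor = (1 + 0.02825)^72 ≈ 7.4320343637.
P = 11,800/7.4320343637 ≈ 1,587.7214.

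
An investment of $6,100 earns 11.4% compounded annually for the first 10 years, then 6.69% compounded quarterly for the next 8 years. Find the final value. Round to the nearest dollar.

$30,528

After 10 years at 11.4%: 6,100 × 2.9434177761 ≈ 17,954.8484.
Then 8 years at 6.69%: 17,954.8484 × 1.7002472393 ≈ 30,527.6815.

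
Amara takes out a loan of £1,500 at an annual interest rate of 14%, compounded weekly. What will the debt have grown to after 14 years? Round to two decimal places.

£10,620.98

Periodic rate = 14%/52 = 0.00269231; periods = 52·14 = 728.
A = 1,500·(1 + 0.14/52)^728 ≈ 1,500·7.0806539171 ≈ 10,620.9809.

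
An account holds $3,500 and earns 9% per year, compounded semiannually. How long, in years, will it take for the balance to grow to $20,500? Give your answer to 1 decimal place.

20.1 years

We need (1 + 0.045)^(2t) = 5.8571, so 2t = ln 5.8571 / ln 1.045 ≈ 40.1587.
t ≈ 40.1587/2 = 20.0794 years.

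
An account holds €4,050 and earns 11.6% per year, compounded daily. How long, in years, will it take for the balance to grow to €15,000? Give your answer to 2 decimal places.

11.29 years

We need (1 + 0.000317808)^(365t) = 3.7037, so 365t = ln 3.7037 / ln 1.000318 ≈ 4120.5396.
t ≈ 4120.5396/365 = 11.2891 years.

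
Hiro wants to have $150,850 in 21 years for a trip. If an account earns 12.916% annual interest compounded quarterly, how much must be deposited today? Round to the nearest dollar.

Growth factor = (1 + 0.03229)^84 ≈ 14.432597568.
P = 150,850/14.432597568 ≈ 10,452.0340.

$10,452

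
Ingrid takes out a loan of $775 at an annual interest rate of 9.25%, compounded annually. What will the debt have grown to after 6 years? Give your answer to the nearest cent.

$1,317.74

Annual rate = 9.25% = 0.0925; years = 6.
A = 775·(1 + 0.0925)^6 ≈ 775·1.700312211 ≈ 1,317.7420.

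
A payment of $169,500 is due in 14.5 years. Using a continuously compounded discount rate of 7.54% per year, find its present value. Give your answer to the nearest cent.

$56,800.94

P = A·e^(−rt) = 169,500·e^(−1.0933).
e^(−1.0933) ≈ 0.335108807964, so P ≈ 56,800.9429.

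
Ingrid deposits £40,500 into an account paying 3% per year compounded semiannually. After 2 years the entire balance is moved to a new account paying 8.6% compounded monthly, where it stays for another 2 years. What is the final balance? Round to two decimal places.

Phase 1: 40,500·(1 + 0.015)^4 ≈ 42,985.2238.
Phase 2: 42,985.2238·(1 + 0.086/12)^24 ≈ 51,021.2912.

£51,021.29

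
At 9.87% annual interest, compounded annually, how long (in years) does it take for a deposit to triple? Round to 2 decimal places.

11.67 years

(1 + 0.0987)^t = 3.
t = ln 3 / ln(1 + 0.0987) ≈ 1.0986/0.0941277 ≈ 11.6715.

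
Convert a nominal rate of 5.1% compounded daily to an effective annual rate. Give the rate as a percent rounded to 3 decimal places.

5.232%

EAR = (1 + 5.1%/365)^365 − 1 = (1 + 0.000139726)^365 − 1.
(1 + 0.000139726)^365 ≈ 1.052319, so EAR ≈ 5.23191%.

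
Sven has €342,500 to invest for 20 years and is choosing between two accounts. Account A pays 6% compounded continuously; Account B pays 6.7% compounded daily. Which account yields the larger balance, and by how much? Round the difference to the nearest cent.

Account B, by €170,721.52

A: e^(0.06·20) = e^1.2 ≈ 3.320116922737, so 342,500 × 3.320116922737 ≈ 1,137,140.0460.
B: (1 + 0.067/365)^7300 ≈ 3.818573901678, so 342,500 × 3.818573901678 ≈ 1,307,861.5613.
Difference ≈ 170,721.5153 in favor of B.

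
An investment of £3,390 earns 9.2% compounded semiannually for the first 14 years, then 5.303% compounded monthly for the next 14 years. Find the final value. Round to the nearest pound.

£25,050

Phase 1: 3,390·(1 + 0.046)^28 ≈ 11,942.2694.
Phase 2: 11,942.2694·(1 + 0.05303/12)^168 ≈ 25,049.8675.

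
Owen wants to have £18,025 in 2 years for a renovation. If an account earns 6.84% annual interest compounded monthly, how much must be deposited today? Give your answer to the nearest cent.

Growth factor = (1 + 0.0057)^24 ≈ 1.1461535479.
P = 18,025/1.1461535479 ≈ 15,726.5142.

£15,726.51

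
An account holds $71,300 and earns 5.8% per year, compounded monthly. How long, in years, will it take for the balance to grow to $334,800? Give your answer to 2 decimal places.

26.73 years

We need (1 + 0.00483333)^(12t) = 4.6957, so 12t = ln 4.6957 / ln 1.004833 ≈ 320.7666.
t ≈ 320.7666/12 = 26.7305 years.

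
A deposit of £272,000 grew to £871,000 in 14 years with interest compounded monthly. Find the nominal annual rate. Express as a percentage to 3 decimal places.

8.342%

(1 + r/12)^168 = 871,000/272,000 = 3.20221.
1 + r/12 = 3.20221^(1/168) ≈ 1.006952, so r/12 ≈ 0.00695167.
r ≈ 12·0.00695167 = 8.34200%.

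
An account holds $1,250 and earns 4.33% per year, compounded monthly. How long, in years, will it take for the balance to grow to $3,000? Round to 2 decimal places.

We need (1 + 0.00360833)^(12t) = 2.4, so 12t = ln 2.4 / ln 1.003608 ≈ 243.0616.
t ≈ 243.0616/12 = 20.2551 years.

20.26 years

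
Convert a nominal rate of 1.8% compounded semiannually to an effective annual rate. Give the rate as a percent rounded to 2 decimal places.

1.81%

One year is 2 periods at 0.009 each: (1 + 0.009)^2 ≈ 1.018081.
EAR = 1.018081 − 1 ≈ 1.80810%.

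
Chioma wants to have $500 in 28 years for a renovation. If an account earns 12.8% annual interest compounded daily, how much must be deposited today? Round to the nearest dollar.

Growth factor = (1 + 0.128/365)^10220 ≈ 35.9947005.
P = 500/35.9947005 ≈ 13.8909.

$14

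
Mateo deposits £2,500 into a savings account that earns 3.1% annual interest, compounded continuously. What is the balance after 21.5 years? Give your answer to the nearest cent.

A = P·e^(rt) = 2,500·e^(0.031·21.5) = 2,500·e^0.6665.
e^0.6665 ≈ 1.947409446, so A ≈ 4,868.5236.

£4,868.52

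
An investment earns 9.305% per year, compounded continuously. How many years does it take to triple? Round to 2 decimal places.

11.81 years

e^(0.09305t) = 3, so 0.09305t = ln 3 ≈ 1.0986.
t ≈ 1.0986/0.09305 ≈ 11.8067.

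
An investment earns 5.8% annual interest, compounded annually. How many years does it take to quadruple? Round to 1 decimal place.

(1 + 0.058)^t = 4.
t = ln 4 / ln(1 + 0.058) ≈ 1.3863/0.0563803 ≈ 24.5883.

24.6 years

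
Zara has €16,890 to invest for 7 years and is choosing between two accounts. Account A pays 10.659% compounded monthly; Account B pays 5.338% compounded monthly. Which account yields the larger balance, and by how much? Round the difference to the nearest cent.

Account A, by €10,979.31

Account A growth factor: (1 + 0.0088825)^84 ≈ 2.1018874846; balance ≈ 35,500.8796.
Account B growth factor: (1 + 0.05338/12)^84 ≈ 1.4518395018; balance ≈ 24,521.5692.
Account A is larger by 10,979.3104.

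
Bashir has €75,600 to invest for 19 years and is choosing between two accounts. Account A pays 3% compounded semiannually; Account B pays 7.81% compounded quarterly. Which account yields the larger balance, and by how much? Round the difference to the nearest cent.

Account B, by €195,554.09

A: (1 + 0.015)^38 ≈ 1.76079828064, so 75,600 × 1.76079828064 ≈ 133,116.3500.
B: (1 + 0.019525)^76 ≈ 4.34749263978, so 75,600 × 4.34749263978 ≈ 328,670.4436.
Difference ≈ 195,554.0936 in favor of B.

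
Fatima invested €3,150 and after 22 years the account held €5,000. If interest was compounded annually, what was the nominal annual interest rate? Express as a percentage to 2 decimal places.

(1 + r)^22 = 5,000/3,150 = 1.5873.
1 + r = 1.5873^(1/22) ≈ 1.021224, so r ≈ 0.0212237.
r ≈ 2.12237%.

2.12%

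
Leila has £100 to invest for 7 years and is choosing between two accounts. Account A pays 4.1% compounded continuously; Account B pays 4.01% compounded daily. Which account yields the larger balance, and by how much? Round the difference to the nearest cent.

Account A, by £0.84

A: e^(0.041·7) = e^0.287 ≈ 1.33242421, so 100 × 1.33242421 ≈ 133.2424.
B: (1 + 0.0401/365)^2555 ≈ 1.32403591, so 100 × 1.32403591 ≈ 132.4036.
Difference ≈ 0.8388 in favor of A.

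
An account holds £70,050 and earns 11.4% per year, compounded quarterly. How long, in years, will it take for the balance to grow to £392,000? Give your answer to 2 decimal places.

15.32 years

(1 + 0.0285)^(4t) = 392,000/70,050 = 5.596.
4t·ln(1 + 0.0285) = ln(5.596); 4t = 1.7221/0.0281014 ≈ 61.2799.
t ≈ 15.3200 years.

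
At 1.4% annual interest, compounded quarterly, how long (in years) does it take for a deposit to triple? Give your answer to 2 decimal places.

(1 + 0.0035)^(4t) = 3.
4t = ln 3 / ln(1 + 0.0035) ≈ 1.0986/0.00349389 ≈ 314.4382.
t ≈ 78.6096.

78.61 years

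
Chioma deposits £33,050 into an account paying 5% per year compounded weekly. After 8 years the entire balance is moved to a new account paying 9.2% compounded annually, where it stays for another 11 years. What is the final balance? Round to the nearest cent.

£129,794.06

After 8 years at 5%: 33,050 × 1.4915380196 ≈ 49,295.3315.
Then 11 years at 9.2%: 49,295.3315 × 2.63298886253 ≈ 129,794.0589.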